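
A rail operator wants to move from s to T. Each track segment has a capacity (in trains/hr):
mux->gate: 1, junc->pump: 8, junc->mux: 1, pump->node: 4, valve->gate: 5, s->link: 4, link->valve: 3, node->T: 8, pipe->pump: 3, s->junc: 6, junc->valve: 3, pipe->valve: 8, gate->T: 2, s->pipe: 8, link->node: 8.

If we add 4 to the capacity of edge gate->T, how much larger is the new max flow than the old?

4

Original max flow = 10.
After raising cap(gate->T), augmenting paths through that edge carry 4 more units.
New max flow = 14. Increase = 4.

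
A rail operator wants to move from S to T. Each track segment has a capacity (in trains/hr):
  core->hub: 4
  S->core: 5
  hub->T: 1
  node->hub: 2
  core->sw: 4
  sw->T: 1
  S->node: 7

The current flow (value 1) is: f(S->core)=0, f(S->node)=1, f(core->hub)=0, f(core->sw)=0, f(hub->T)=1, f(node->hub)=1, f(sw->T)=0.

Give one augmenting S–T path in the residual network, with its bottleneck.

S->core->sw->T, bottleneck 1

Residual along S->core->sw->T: S->core: 5, core->sw: 4, sw->T: 1.
Bottleneck = min = 1.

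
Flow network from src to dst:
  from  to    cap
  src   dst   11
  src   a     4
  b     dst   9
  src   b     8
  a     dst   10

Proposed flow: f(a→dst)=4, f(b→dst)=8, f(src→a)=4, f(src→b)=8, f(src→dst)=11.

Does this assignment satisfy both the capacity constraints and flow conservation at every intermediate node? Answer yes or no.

Yes

Every edge has 0 ≤ f(e) ≤ cap(e).
At each intermediate node, inflow equals outflow.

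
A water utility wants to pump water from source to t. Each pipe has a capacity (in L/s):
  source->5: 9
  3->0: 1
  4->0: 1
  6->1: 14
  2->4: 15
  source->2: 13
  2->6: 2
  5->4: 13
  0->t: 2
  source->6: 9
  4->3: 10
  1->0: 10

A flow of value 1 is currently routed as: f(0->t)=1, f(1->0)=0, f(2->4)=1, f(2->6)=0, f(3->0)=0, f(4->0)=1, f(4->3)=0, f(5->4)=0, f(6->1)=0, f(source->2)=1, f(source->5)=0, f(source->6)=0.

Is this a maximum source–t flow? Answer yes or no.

No

Residual path source->6->1->0->t has bottleneck 1 > 0.
Pushing 1 along it raises the flow to 2, so the given flow is not maximum.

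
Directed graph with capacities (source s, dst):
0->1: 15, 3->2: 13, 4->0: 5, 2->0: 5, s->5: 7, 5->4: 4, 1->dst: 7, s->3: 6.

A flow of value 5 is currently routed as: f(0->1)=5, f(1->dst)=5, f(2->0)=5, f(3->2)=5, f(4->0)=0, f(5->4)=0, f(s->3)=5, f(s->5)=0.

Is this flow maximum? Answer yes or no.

Residual path s->5->4->0->1->dst has bottleneck 2 > 0.
Pushing 2 along it raises the flow to 7, so the given flow is not maximum.

No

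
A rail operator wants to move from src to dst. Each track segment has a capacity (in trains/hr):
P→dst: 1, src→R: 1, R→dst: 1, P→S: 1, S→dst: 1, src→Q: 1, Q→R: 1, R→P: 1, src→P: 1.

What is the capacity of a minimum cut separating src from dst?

3

Max flow = 3 (via 3 augmenting paths).
In the residual at optimum, the set reachable from src is {src}.
Cut edges: src→Q (cap 1), src→R (cap 1), src→P (cap 1). Sum = 3.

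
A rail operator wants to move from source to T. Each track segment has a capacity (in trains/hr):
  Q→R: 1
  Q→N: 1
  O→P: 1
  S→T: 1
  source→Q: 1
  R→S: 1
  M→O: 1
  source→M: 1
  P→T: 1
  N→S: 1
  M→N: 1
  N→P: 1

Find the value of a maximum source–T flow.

Augment source→M→O→P→T: bottleneck 1. Total 1.
Augment source→Q→N→S→T: bottleneck 1. Total 2.
No augmenting path remains in the residual graph.

2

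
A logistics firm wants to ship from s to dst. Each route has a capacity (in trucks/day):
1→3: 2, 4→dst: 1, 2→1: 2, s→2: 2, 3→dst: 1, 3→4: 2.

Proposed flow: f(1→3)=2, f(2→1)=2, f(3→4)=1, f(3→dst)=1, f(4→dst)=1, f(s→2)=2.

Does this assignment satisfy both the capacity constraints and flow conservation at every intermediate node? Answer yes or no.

Every edge has 0 ≤ f(e) ≤ cap(e).
At each intermediate node, inflow equals outflow.

Yes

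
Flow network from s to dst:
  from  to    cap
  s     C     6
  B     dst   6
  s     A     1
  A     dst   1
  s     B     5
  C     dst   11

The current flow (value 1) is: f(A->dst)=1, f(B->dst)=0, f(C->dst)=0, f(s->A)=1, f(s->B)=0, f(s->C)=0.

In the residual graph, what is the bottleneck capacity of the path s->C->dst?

6

Residual capacities along the path: s->C: 6, C->dst: 11.
Minimum is 6.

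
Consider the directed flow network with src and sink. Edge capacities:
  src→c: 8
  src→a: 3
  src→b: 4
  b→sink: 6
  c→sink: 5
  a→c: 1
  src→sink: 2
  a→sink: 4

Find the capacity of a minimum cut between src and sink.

Max flow = 14 (via 4 augmenting paths).
In the residual at optimum, the set reachable from src is {c, src}.
Cut edges: src→a (cap 3), src→b (cap 4), src→sink (cap 2), c→sink (cap 5). Sum = 14.

14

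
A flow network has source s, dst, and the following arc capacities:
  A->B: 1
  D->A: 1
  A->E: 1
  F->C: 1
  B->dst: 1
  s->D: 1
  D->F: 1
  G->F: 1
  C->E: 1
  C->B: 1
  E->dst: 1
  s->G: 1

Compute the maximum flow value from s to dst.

2

Augment s->D->A->B->dst: bottleneck 1. Total 1.
Augment s->G->F->C->E->dst: bottleneck 1. Total 2.
No augmenting path remains in the residual graph.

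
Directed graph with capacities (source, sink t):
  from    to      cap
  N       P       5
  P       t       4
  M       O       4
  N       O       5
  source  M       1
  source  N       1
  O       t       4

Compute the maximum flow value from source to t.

2

Augment source→M→O→t: bottleneck 1. Total 1.
Augment source→N→P→t: bottleneck 1. Total 2.
No augmenting path remains in the residual graph.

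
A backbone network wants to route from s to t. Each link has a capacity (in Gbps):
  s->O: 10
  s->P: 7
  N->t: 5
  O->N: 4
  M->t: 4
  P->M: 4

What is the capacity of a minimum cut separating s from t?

Max flow = 8 (via 2 augmenting paths).
In the residual at optimum, the set reachable from s is {O, P, s}.
Cut edges: P->M (cap 4), O->N (cap 4). Sum = 8.

8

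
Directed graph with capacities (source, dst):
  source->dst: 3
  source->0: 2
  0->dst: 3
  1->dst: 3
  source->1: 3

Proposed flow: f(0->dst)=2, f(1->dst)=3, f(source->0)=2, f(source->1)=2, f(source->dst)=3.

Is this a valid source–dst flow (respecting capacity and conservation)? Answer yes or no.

No

Conservation fails at 1: inflow 2 ≠ outflow 3.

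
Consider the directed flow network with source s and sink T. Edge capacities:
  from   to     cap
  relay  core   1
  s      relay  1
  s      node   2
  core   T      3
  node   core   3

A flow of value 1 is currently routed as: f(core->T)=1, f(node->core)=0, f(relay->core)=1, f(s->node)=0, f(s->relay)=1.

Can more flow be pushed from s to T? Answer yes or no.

Yes

Residual path s->node->core->T has bottleneck 2 > 0.
Pushing 2 along it raises the flow to 3, so the given flow is not maximum.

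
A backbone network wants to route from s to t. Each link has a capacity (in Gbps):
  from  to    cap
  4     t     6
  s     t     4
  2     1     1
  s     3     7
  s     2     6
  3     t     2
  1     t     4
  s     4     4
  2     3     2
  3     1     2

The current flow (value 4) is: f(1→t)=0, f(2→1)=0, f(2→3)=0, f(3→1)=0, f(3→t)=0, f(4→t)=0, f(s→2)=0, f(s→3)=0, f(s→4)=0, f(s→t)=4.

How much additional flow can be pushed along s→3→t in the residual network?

2

Residual capacities along the path: s→3: 7, 3→t: 2.
Minimum is 2.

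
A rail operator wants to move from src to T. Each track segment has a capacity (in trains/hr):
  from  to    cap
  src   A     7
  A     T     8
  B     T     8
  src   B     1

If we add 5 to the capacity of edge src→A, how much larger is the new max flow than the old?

1

Original max flow = 8.
After raising cap(src→A), augmenting paths through that edge carry 1 more unit.
New max flow = 9. Increase = 1.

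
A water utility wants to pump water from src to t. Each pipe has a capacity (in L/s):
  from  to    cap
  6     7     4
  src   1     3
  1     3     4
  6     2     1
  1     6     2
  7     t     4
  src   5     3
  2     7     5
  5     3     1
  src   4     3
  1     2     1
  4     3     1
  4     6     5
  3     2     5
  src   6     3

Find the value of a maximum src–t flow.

4

Augment src->6->7->t: bottleneck 3. Total 3.
Augment src->4->6->7->t: bottleneck 1. Total 4.
No augmenting path remains in the residual graph.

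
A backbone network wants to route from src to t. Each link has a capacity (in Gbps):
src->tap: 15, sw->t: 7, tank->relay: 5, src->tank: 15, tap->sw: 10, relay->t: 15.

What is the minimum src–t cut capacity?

Max flow = 12 (via 2 augmenting paths).
In the residual at optimum, the set reachable from src is {src, sw, tank, tap}.
Cut edges: tank->relay (cap 5), sw->t (cap 7). Sum = 12.

12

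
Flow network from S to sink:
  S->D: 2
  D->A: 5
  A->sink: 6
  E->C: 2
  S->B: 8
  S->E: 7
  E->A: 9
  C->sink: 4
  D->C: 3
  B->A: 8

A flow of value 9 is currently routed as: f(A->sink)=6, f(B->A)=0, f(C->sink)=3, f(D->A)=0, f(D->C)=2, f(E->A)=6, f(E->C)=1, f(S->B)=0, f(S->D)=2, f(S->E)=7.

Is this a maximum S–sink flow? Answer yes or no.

No

Residual path S->B->A->E->C->sink has bottleneck 1 > 0.
Pushing 1 along it raises the flow to 10, so the given flow is not maximum.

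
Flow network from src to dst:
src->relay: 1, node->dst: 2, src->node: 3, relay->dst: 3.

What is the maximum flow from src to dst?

3

Augment src->node->dst: bottleneck 2. Total 2.
Augment src->relay->dst: bottleneck 1. Total 3.
No augmenting path remains in the residual graph.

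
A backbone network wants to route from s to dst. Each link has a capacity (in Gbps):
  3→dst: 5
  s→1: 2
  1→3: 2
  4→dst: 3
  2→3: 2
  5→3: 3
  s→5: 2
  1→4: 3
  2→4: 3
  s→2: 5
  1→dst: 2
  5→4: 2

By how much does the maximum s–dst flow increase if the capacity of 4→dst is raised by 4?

0

Original max flow = 9.
Edge 4→dst does not cross the min cut (source side {s}), so extra capacity there cannot help.
New max flow = 9. Increase = 0.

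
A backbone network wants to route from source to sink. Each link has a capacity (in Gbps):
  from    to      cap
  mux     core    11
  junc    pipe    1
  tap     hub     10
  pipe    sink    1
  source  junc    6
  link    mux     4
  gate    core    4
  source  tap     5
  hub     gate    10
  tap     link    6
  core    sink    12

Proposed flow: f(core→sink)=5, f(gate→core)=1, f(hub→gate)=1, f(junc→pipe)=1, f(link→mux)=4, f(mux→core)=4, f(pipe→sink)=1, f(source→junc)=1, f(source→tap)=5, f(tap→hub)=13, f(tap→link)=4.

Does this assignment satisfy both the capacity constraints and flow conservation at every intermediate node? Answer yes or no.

No

Capacity violated on tap→hub: flow 13 > capacity 10.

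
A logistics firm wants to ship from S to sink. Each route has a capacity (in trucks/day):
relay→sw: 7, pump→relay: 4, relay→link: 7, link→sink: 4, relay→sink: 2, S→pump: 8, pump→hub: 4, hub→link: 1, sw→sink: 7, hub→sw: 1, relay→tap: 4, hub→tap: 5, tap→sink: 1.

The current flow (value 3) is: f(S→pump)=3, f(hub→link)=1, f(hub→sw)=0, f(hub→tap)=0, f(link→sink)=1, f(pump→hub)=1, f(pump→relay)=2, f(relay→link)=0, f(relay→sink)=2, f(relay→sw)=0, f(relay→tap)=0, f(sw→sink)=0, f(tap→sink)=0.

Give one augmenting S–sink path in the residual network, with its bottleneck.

Residual along S→pump→hub→sw→sink: S→pump: 5, pump→hub: 3, hub→sw: 1, sw→sink: 7.
Bottleneck = min = 1.

S→pump→hub→sw→sink, bottleneck 1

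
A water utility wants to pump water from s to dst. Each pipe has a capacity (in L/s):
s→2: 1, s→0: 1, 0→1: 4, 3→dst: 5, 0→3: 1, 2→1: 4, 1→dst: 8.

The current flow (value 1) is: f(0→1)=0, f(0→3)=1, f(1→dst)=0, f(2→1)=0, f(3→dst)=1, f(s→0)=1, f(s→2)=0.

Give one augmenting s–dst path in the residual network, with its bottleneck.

Residual along s→2→1→dst: s→2: 1, 2→1: 4, 1→dst: 8.
Bottleneck = min = 1.

s→2→1→dst, bottleneck 1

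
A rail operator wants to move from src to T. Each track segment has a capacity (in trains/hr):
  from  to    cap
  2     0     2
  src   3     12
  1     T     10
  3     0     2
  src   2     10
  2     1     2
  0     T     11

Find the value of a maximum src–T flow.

Augment src->2->1->T: bottleneck 2. Total 2.
Augment src->2->0->T: bottleneck 2. Total 4.
Augment src->3->0->T: bottleneck 2. Total 6.
No augmenting path remains in the residual graph.

6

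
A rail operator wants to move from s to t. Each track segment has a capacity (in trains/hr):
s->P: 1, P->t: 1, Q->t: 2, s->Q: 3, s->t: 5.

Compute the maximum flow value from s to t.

Augment s->t: bottleneck 5. Total 5.
Augment s->Q->t: bottleneck 2. Total 7.
Augment s->P->t: bottleneck 1. Total 8.
No augmenting path remains in the residual graph.

8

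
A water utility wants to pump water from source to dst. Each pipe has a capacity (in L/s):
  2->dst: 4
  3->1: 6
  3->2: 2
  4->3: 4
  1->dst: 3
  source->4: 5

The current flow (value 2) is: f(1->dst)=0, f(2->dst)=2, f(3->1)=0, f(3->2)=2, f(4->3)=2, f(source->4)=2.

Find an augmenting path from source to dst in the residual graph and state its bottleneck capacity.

Residual along source->4->3->1->dst: source->4: 3, 4->3: 2, 3->1: 6, 1->dst: 3.
Bottleneck = min = 2.

source->4->3->1->dst, bottleneck 2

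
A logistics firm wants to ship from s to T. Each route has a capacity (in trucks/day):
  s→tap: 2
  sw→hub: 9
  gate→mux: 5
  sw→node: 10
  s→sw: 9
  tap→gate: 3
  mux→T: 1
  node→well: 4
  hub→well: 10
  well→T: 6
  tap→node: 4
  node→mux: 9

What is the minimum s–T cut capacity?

Max flow = 7 (via 4 augmenting paths).
In the residual at optimum, the set reachable from s is {gate, hub, mux, node, s, sw, tap, well}.
Cut edges: mux→T (cap 1), well→T (cap 6). Sum = 7.

7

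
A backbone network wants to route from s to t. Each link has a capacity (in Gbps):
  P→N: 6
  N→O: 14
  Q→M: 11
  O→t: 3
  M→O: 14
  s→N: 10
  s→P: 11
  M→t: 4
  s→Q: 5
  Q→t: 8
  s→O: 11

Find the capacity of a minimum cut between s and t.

Max flow = 8 (via 2 augmenting paths).
In the residual at optimum, the set reachable from s is {N, O, P, s}.
Cut edges: s→Q (cap 5), O→t (cap 3). Sum = 8.

8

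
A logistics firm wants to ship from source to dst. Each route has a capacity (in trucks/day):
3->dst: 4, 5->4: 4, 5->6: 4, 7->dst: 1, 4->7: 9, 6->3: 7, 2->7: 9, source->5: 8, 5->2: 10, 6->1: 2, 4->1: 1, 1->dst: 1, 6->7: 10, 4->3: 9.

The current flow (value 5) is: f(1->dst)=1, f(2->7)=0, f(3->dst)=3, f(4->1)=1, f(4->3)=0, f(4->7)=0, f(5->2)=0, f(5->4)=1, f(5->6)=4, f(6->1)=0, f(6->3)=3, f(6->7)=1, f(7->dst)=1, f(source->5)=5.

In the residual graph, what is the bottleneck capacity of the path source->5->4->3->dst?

Residual capacities along the path: source->5: 3, 5->4: 3, 4->3: 9, 3->dst: 1.
Minimum is 1.

1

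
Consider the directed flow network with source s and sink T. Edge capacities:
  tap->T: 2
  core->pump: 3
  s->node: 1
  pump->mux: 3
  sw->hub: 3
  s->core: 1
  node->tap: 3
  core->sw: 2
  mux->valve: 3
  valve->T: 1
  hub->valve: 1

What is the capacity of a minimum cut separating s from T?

2

Max flow = 2 (via 2 augmenting paths).
In the residual at optimum, the set reachable from s is {s}.
Cut edges: s->core (cap 1), s->node (cap 1). Sum = 2.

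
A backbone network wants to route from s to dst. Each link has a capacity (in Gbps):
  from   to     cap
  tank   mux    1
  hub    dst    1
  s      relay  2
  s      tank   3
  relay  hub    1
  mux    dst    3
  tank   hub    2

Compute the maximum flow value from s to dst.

Augment s→tank→mux→dst: bottleneck 1. Total 1.
Augment s→tank→hub→dst: bottleneck 1. Total 2.
No augmenting path remains in the residual graph.

2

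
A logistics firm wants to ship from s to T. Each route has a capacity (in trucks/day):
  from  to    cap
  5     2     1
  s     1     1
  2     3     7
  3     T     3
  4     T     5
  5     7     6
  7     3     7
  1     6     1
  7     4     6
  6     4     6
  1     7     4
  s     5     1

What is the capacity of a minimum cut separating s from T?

2

Max flow = 2 (via 2 augmenting paths).
In the residual at optimum, the set reachable from s is {s}.
Cut edges: s→1 (cap 1), s→5 (cap 1). Sum = 2.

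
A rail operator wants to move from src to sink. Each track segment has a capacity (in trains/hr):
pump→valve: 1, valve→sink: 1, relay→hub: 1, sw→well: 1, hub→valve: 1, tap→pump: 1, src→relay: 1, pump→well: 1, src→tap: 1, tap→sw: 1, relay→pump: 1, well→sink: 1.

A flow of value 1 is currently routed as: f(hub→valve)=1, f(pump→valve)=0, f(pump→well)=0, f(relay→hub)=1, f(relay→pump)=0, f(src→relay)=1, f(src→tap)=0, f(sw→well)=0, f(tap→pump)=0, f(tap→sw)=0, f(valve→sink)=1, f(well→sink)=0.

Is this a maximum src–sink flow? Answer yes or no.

No

Residual path src→tap→pump→well→sink has bottleneck 1 > 0.
Pushing 1 along it raises the flow to 2, so the given flow is not maximum.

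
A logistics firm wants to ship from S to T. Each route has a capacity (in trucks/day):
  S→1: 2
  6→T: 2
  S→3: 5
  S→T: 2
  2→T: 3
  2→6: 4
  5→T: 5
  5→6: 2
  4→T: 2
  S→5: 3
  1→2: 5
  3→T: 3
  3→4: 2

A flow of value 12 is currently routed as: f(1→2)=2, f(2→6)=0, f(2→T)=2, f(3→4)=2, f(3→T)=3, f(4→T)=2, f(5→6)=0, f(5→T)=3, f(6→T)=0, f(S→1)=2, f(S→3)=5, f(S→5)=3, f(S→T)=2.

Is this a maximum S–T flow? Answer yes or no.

Yes

Residual reachable from S: {S}; T is not reachable.
Saturated cut: S→1, S→3, S→5, S→T with total capacity 12 = current flow value. Flow is maximum.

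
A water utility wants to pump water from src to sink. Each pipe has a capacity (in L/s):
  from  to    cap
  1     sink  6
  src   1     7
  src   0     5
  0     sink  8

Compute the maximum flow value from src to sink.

11

Augment src->0->sink: bottleneck 5. Total 5.
Augment src->1->sink: bottleneck 6. Total 11.
No augmenting path remains in the residual graph.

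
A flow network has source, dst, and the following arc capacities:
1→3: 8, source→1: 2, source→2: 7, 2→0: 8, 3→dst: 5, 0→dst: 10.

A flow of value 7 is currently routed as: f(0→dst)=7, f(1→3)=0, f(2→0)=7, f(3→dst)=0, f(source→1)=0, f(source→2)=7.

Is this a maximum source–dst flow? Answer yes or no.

Residual path source→1→3→dst has bottleneck 2 > 0.
Pushing 2 along it raises the flow to 9, so the given flow is not maximum.

No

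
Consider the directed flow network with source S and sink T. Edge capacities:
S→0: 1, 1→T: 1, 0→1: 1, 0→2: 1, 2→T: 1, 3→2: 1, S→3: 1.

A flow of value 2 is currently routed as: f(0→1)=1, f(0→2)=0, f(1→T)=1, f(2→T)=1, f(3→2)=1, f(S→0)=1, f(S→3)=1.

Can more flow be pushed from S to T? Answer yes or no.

No

Residual reachable from S: {S}; T is not reachable.
Saturated cut: S→0, S→3 with total capacity 2 = current flow value. Flow is maximum.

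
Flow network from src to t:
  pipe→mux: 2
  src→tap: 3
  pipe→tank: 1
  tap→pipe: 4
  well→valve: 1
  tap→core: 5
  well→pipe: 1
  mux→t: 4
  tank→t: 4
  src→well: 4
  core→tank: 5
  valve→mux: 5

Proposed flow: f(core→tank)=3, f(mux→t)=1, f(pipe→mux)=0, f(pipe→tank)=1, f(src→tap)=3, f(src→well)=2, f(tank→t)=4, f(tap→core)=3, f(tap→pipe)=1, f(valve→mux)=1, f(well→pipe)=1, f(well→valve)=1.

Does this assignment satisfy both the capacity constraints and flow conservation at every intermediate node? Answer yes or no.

No

Conservation fails at tap: inflow 3 ≠ outflow 4.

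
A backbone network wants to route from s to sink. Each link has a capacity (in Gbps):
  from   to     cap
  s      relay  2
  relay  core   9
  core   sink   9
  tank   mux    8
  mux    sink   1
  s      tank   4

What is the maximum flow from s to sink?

3

Augment s->relay->core->sink: bottleneck 2. Total 2.
Augment s->tank->mux->sink: bottleneck 1. Total 3.
No augmenting path remains in the residual graph.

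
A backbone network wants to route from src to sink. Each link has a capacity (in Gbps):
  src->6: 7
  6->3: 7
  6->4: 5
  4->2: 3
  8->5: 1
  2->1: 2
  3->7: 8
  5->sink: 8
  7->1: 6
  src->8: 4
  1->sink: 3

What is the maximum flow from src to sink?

4

Augment src->8->5->sink: bottleneck 1. Total 1.
Augment src->6->3->7->1->sink: bottleneck 3. Total 4.
No augmenting path remains in the residual graph.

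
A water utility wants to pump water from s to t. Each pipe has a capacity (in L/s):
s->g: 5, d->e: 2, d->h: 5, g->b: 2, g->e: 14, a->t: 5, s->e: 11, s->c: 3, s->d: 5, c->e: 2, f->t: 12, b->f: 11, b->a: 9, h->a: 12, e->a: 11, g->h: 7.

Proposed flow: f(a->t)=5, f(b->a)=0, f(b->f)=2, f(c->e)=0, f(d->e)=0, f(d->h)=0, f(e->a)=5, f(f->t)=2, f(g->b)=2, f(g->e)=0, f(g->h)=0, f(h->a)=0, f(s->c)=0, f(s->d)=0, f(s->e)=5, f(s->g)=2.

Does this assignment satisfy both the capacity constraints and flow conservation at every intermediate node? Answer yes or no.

Every edge has 0 ≤ f(e) ≤ cap(e).
At each intermediate node, inflow equals outflow.

Yes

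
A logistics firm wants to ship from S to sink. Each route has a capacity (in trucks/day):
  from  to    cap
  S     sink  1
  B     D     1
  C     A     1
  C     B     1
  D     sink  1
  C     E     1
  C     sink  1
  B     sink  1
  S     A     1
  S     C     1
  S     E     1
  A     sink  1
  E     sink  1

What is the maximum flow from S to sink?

Augment S->sink: bottleneck 1. Total 1.
Augment S->C->sink: bottleneck 1. Total 2.
Augment S->A->sink: bottleneck 1. Total 3.
Augment S->E->sink: bottleneck 1. Total 4.
No augmenting path remains in the residual graph.

4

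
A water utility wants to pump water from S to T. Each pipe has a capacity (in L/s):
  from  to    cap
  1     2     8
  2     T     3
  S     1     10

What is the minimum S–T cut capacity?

3

Max flow = 3 (via 1 augmenting path).
In the residual at optimum, the set reachable from S is {1, 2, S}.
Cut edges: 2->T (cap 3). Sum = 3.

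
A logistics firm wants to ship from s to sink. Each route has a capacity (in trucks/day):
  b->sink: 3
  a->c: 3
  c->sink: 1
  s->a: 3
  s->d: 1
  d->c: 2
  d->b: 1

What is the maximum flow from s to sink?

Augment s->a->c->sink: bottleneck 1. Total 1.
Augment s->d->b->sink: bottleneck 1. Total 2.
No augmenting path remains in the residual graph.

2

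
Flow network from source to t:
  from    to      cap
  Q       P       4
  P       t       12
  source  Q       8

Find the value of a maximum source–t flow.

Augment source->Q->P->t: bottleneck 4. Total 4.
No augmenting path remains in the residual graph.

4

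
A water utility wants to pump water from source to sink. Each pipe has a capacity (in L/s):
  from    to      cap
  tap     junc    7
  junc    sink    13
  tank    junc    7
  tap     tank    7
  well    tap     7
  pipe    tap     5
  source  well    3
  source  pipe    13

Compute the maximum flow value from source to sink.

Augment source->well->tap->junc->sink: bottleneck 3. Total 3.
Augment source->pipe->tap->junc->sink: bottleneck 4. Total 7.
Augment source->pipe->tap->tank->junc->sink: bottleneck 1. Total 8.
No augmenting path remains in the residual graph.

8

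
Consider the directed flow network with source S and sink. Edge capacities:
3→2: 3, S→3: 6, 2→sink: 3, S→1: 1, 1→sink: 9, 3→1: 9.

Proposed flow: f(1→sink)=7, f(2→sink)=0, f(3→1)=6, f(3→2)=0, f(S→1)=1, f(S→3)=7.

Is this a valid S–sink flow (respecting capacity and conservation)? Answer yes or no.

No

Capacity violated on S→3: flow 7 > capacity 6.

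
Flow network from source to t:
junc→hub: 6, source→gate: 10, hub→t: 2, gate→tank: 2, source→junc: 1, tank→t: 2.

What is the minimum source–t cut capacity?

3

Max flow = 3 (via 2 augmenting paths).
In the residual at optimum, the set reachable from source is {gate, source}.
Cut edges: gate→tank (cap 2), source→junc (cap 1). Sum = 3.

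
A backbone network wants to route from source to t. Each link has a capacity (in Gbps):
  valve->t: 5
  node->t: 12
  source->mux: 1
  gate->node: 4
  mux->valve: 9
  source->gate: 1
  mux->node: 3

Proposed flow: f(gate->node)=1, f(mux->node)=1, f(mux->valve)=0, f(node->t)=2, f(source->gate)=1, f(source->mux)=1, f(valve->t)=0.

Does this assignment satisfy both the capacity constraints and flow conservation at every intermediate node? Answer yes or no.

Every edge has 0 ≤ f(e) ≤ cap(e).
At each intermediate node, inflow equals outflow.

Yes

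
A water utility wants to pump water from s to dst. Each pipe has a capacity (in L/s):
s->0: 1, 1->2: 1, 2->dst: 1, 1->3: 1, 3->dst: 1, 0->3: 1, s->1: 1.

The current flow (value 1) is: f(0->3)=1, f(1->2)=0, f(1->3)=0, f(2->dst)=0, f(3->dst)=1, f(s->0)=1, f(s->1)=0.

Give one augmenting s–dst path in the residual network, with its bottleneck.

Residual along s->1->2->dst: s->1: 1, 1->2: 1, 2->dst: 1.
Bottleneck = min = 1.

s->1->2->dst, bottleneck 1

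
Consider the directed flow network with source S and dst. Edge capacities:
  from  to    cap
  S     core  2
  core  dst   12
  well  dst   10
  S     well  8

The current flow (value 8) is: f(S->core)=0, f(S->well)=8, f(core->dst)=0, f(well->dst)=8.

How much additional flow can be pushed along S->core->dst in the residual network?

Residual capacities along the path: S->core: 2, core->dst: 12.
Minimum is 2.

2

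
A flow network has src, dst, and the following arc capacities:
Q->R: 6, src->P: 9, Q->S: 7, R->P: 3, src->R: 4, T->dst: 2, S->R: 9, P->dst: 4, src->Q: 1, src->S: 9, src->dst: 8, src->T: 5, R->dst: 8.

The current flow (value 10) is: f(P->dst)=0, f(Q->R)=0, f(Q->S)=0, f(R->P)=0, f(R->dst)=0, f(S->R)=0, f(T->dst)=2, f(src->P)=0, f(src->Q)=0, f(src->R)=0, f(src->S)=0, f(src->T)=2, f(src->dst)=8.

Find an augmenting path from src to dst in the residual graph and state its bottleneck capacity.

src->R->dst, bottleneck 4

Residual along src->R->dst: src->R: 4, R->dst: 8.
Bottleneck = min = 4.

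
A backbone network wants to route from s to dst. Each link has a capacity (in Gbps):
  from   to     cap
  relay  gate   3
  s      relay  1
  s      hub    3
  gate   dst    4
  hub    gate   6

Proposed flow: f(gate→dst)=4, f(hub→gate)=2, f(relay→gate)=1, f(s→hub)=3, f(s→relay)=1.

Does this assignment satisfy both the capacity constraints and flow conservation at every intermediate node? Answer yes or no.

No

Conservation fails at hub: inflow 3 ≠ outflow 2.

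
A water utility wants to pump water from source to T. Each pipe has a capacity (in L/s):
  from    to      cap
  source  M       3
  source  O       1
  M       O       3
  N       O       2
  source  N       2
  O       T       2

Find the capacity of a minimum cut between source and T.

2

Max flow = 2 (via 2 augmenting paths).
In the residual at optimum, the set reachable from source is {M, N, O, source}.
Cut edges: O→T (cap 2). Sum = 2.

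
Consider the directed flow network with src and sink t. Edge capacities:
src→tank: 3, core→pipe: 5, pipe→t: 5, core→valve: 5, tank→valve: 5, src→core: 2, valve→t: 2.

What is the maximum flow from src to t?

Augment src→tank→valve→t: bottleneck 2. Total 2.
Augment src→core→pipe→t: bottleneck 2. Total 4.
No augmenting path remains in the residual graph.

4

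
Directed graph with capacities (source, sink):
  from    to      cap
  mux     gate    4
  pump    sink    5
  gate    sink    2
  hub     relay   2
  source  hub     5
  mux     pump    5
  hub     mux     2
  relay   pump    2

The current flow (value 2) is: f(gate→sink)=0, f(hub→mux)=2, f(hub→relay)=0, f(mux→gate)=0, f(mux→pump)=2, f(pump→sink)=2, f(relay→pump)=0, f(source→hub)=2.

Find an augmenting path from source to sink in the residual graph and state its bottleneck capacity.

Residual along source→hub→relay→pump→sink: source→hub: 3, hub→relay: 2, relay→pump: 2, pump→sink: 3.
Bottleneck = min = 2.

source→hub→relay→pump→sink, bottleneck 2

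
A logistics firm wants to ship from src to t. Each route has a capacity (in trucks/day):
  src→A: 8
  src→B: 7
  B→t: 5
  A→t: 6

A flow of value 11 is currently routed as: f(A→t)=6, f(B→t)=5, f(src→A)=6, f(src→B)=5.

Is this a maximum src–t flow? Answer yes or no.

Residual reachable from src: {A, B, src}; t is not reachable.
Saturated cut: B→t, A→t with total capacity 11 = current flow value. Flow is maximum.

Yes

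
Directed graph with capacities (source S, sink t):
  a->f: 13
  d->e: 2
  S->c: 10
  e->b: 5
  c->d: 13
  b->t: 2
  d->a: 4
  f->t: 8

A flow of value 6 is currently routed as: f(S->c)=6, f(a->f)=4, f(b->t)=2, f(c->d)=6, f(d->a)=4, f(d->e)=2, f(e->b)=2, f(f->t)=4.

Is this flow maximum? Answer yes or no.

Residual reachable from S: {S, c, d}; t is not reachable.
Saturated cut: d->e, d->a with total capacity 6 = current flow value. Flow is maximum.

Yes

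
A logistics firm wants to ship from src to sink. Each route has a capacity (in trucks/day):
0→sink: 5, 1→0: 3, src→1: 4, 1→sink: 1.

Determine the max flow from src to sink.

Augment src→1→sink: bottleneck 1. Total 1.
Augment src→1→0→sink: bottleneck 3. Total 4.
No augmenting path remains in the residual graph.

4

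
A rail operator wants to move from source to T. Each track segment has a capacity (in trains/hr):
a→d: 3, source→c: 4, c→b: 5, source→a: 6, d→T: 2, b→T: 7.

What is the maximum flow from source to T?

Augment source→a→d→T: bottleneck 2. Total 2.
Augment source→c→b→T: bottleneck 4. Total 6.
No augmenting path remains in the residual graph.

6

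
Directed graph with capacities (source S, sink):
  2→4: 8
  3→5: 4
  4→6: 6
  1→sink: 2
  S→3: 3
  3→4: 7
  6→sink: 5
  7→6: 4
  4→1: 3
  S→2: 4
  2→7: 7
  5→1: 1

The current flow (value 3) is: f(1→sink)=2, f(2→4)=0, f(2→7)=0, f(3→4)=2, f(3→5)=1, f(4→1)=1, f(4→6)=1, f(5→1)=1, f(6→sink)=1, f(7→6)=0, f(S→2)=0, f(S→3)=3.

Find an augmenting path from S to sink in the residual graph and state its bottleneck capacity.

S→2→4→6→sink, bottleneck 4

Residual along S→2→4→6→sink: S→2: 4, 2→4: 8, 4→6: 5, 6→sink: 4.
Bottleneck = min = 4.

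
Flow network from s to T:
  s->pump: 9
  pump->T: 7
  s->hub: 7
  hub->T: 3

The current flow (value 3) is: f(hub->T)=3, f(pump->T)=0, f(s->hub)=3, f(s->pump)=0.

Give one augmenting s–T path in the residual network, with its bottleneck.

Residual along s->pump->T: s->pump: 9, pump->T: 7.
Bottleneck = min = 7.

s->pump->T, bottleneck 7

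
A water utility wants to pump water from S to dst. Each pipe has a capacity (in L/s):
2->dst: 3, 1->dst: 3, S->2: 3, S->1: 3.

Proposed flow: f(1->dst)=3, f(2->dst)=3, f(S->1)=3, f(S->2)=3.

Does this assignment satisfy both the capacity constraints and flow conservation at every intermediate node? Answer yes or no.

Every edge has 0 ≤ f(e) ≤ cap(e).
At each intermediate node, inflow equals outflow.

Yes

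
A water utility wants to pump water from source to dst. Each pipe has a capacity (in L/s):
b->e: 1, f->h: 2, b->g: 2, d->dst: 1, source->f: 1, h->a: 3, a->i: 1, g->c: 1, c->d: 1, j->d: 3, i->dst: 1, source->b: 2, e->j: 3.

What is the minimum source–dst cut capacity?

2

Max flow = 2 (via 2 augmenting paths).
In the residual at optimum, the set reachable from source is {b, c, d, e, g, j, source}.
Cut edges: source->f (cap 1), d->dst (cap 1). Sum = 2.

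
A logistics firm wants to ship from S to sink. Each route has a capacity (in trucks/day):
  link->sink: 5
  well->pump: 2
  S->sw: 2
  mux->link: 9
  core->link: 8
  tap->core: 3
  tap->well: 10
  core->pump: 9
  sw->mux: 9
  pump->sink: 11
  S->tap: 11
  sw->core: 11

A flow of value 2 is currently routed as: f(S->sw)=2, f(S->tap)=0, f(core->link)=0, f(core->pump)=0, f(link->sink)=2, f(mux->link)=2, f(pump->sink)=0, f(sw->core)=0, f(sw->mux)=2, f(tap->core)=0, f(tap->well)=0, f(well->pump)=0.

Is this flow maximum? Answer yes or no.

Residual path S->tap->core->link->sink has bottleneck 3 > 0.
Pushing 3 along it raises the flow to 5, so the given flow is not maximum.

No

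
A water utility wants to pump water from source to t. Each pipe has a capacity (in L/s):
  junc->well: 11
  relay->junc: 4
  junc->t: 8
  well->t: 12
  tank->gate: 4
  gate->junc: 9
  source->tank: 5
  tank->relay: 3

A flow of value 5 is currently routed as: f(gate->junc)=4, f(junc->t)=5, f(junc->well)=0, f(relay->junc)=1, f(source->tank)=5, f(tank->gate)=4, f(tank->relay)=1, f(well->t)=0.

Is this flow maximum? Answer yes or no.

Residual reachable from source: {source}; t is not reachable.
Saturated cut: source->tank with total capacity 5 = current flow value. Flow is maximum.

Yes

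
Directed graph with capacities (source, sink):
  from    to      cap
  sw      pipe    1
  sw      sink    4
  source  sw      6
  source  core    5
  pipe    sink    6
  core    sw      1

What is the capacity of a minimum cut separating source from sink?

Max flow = 5 (via 2 augmenting paths).
In the residual at optimum, the set reachable from source is {core, source, sw}.
Cut edges: sw->pipe (cap 1), sw->sink (cap 4). Sum = 5.

5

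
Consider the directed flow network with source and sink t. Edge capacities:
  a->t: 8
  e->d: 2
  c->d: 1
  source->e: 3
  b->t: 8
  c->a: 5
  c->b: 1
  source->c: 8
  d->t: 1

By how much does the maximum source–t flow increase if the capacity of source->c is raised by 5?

0

Original max flow = 7.
Edge source->c does not cross the min cut (source side {c, d, e, source}), so extra capacity there cannot help.
New max flow = 7. Increase = 0.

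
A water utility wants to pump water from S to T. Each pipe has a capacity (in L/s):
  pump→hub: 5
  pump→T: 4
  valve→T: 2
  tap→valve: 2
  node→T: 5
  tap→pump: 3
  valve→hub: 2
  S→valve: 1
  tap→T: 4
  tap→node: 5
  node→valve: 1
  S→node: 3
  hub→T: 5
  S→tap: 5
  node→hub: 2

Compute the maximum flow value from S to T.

Augment S→tap→T: bottleneck 4. Total 4.
Augment S→node→T: bottleneck 3. Total 7.
Augment S→valve→T: bottleneck 1. Total 8.
Augment S→tap→node→T: bottleneck 1. Total 9.
No augmenting path remains in the residual graph.

9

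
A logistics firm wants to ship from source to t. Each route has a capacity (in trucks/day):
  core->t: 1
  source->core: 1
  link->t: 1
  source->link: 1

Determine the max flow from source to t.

Augment source->core->t: bottleneck 1. Total 1.
Augment source->link->t: bottleneck 1. Total 2.
No augmenting path remains in the residual graph.

2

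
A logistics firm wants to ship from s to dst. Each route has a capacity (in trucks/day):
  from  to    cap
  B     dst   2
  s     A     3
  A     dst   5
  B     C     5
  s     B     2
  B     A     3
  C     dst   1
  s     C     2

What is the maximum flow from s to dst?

Augment s->B->dst: bottleneck 2. Total 2.
Augment s->C->dst: bottleneck 1. Total 3.
Augment s->A->dst: bottleneck 3. Total 6.
No augmenting path remains in the residual graph.

6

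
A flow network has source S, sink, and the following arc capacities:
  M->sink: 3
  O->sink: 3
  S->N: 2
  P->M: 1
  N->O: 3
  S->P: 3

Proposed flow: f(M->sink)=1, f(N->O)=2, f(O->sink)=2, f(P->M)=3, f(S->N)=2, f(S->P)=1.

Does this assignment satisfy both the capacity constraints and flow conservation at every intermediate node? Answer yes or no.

No

Capacity violated on P->M: flow 3 > capacity 1.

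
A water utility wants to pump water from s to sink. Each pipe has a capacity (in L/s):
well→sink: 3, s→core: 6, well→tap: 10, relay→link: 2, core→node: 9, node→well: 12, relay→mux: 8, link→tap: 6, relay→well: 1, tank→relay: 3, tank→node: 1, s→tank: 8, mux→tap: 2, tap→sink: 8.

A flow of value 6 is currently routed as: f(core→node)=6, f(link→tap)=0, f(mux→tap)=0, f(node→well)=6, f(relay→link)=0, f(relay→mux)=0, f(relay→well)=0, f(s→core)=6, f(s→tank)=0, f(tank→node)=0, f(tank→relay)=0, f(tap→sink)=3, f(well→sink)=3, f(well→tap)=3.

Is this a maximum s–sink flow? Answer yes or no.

Residual path s→tank→node→well→tap→sink has bottleneck 1 > 0.
Pushing 1 along it raises the flow to 7, so the given flow is not maximum.

No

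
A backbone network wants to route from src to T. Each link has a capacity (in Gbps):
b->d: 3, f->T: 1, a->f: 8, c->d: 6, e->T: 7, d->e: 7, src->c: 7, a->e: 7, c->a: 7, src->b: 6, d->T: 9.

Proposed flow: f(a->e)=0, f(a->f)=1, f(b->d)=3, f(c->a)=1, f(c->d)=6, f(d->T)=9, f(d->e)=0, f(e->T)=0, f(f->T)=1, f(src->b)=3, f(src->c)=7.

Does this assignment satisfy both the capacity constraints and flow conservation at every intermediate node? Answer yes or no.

Yes

Every edge has 0 ≤ f(e) ≤ cap(e).
At each intermediate node, inflow equals outflow.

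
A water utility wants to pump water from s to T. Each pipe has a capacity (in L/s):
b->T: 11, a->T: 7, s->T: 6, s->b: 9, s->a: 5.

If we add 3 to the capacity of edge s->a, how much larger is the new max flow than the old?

2

Original max flow = 20.
After raising cap(s->a), augmenting paths through that edge carry 2 more units.
New max flow = 22. Increase = 2.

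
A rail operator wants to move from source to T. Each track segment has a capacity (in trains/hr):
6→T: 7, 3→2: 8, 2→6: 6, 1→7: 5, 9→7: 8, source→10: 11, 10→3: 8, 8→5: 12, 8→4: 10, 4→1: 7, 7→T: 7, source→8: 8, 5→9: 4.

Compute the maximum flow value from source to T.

13

Augment source→8→5→9→7→T: bottleneck 4. Total 4.
Augment source→8→4→1→7→T: bottleneck 3. Total 7.
Augment source→10→3→2→6→T: bottleneck 6. Total 13.
No augmenting path remains in the residual graph.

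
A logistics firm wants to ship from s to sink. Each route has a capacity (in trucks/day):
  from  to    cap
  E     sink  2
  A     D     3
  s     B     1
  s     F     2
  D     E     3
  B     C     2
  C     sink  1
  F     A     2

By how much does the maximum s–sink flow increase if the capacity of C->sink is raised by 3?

0

Original max flow = 3.
Edge C->sink does not cross the min cut (source side {s}), so extra capacity there cannot help.
New max flow = 3. Increase = 0.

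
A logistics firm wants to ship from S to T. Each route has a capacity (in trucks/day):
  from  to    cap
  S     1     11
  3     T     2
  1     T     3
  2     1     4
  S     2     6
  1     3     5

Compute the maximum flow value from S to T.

Augment S->1->T: bottleneck 3. Total 3.
Augment S->1->3->T: bottleneck 2. Total 5.
No augmenting path remains in the residual graph.

5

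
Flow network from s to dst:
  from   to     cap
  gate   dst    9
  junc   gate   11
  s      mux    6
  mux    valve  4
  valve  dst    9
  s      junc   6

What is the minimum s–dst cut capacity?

Max flow = 10 (via 2 augmenting paths).
In the residual at optimum, the set reachable from s is {mux, s}.
Cut edges: mux->valve (cap 4), s->junc (cap 6). Sum = 10.

10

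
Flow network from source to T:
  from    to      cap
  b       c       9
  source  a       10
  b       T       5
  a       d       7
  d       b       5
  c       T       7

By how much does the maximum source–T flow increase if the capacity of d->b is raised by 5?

Original max flow = 5.
After raising cap(d->b), augmenting paths through that edge carry 2 more units.
New max flow = 7. Increase = 2.

2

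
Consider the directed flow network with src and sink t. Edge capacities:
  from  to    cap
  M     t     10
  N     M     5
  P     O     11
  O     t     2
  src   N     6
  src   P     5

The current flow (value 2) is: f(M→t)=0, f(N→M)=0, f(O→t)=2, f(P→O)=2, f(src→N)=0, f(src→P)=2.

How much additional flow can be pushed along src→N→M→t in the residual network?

5

Residual capacities along the path: src→N: 6, N→M: 5, M→t: 10.
Minimum is 5.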